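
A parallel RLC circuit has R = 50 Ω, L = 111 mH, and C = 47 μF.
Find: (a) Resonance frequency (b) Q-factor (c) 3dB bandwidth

Step 1 — Resonance: ω₀ = 1/√(LC) = 1/√(0.111·4.7e-05) = 437.8 rad/s.
Step 2 — f₀ = ω₀/(2π) = 69.68 Hz.
Step 3 — Parallel Q: Q = R/(ω₀L) = 50/(437.8·0.111) = 1.029.
Step 4 — Bandwidth: Δω = ω₀/Q = 425.5 rad/s; BW = Δω/(2π) = 67.73 Hz.

(a) f₀ = 69.68 Hz  (b) Q = 1.029  (c) BW = 67.73 Hz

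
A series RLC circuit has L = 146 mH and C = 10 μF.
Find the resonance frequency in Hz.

Step 1 — Resonance condition Im(Z)=0 gives ω₀ = 1/√(LC).
Step 2 — ω₀ = 1/√(0.146·1e-05) = 827.6 rad/s.
Step 3 — f₀ = ω₀/(2π) = 131.7 Hz.

f₀ = 131.7 Hz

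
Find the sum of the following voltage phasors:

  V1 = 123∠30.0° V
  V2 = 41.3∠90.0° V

Step 1 — Convert each phasor to rectangular form:
  V1 = 123·(cos(30.0°) + j·sin(30.0°)) = 106.5 + j61.5 V
  V2 = 41.3·(cos(90.0°) + j·sin(90.0°)) = 0 + j41.3 V
Step 2 — Sum components: V_total = 106.5 + j102.8 V.
Step 3 — Convert to polar: |V_total| = 148 V, ∠V_total = 44.0°.

V_total = 148∠44.0° V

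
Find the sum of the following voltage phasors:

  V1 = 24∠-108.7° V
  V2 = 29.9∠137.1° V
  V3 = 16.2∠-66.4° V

Step 1 — Convert each phasor to rectangular form:
  V1 = 24·(cos(-108.7°) + j·sin(-108.7°)) = -7.695 - j22.73 V
  V2 = 29.9·(cos(137.1°) + j·sin(137.1°)) = -21.9 + j20.35 V
  V3 = 16.2·(cos(-66.4°) + j·sin(-66.4°)) = 6.486 - j14.85 V
Step 2 — Sum components: V_total = -23.11 - j17.22 V.
Step 3 — Convert to polar: |V_total| = 28.82 V, ∠V_total = -143.3°.

V_total = 28.82∠-143.3° V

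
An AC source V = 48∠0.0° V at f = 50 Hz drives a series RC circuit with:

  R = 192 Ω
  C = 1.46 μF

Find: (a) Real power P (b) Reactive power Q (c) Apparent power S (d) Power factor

Step 1 — Angular frequency: ω = 2π·f = 2π·50 = 314.2 rad/s.
Step 2 — Component impedances:
  R: Z = R = 192 Ω
  C: Z = 1/(jωC) = -j/(ω·C) = 0 - j2180 Ω
Step 3 — Series combination: Z_total = R + C = 192 - j2180 Ω = 2189∠-85.0° Ω.
Step 4 — Source phasor: V = 48∠0.0° V = 48 V.
Step 5 — Current: I = V / Z = 0.001924 + j0.02185 A = 0.02193∠85.0° A.
Step 6 — Complex power: S = V·I* = 0.09235 - j1.049 VA.
Step 7 — Real power: P = Re(S) = 0.09235 W.
Step 8 — Reactive power: Q = Im(S) = -1.049 VAR.
Step 9 — Apparent power: |S| = 1.053 VA.
Step 10 — Power factor: PF = P/|S| = 0.08773 (leading).

(a) P = 0.09235 W  (b) Q = -1.049 VAR  (c) S = 1.053 VA  (d) PF = 0.08773 (leading)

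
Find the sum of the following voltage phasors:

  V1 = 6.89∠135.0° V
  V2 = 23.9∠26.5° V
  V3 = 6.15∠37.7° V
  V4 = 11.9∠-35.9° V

Step 1 — Convert each phasor to rectangular form:
  V1 = 6.89·(cos(135.0°) + j·sin(135.0°)) = -4.872 + j4.872 V
  V2 = 23.9·(cos(26.5°) + j·sin(26.5°)) = 21.39 + j10.66 V
  V3 = 6.15·(cos(37.7°) + j·sin(37.7°)) = 4.866 + j3.761 V
  V4 = 11.9·(cos(-35.9°) + j·sin(-35.9°)) = 9.639 - j6.978 V
Step 2 — Sum components: V_total = 31.02 + j12.32 V.
Step 3 — Convert to polar: |V_total| = 33.38 V, ∠V_total = 21.7°.

V_total = 33.38∠21.7° V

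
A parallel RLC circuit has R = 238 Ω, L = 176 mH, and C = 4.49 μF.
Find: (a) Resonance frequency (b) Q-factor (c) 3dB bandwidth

Step 1 — Resonance: ω₀ = 1/√(LC) = 1/√(0.176·4.49e-06) = 1125 rad/s.
Step 2 — f₀ = ω₀/(2π) = 179 Hz.
Step 3 — Parallel Q: Q = R/(ω₀L) = 238/(1125·0.176) = 1.202.
Step 4 — Bandwidth: Δω = ω₀/Q = 935.8 rad/s; BW = Δω/(2π) = 148.9 Hz.

(a) f₀ = 179 Hz  (b) Q = 1.202  (c) BW = 148.9 Hz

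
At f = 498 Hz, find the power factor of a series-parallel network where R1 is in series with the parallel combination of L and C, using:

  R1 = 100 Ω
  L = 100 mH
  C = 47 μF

Step 1 — Angular frequency: ω = 2π·f = 2π·498 = 3129 rad/s.
Step 2 — Component impedances:
  R1: Z = R = 100 Ω
  L: Z = jωL = j·3129·0.1 = 0 + j312.9 Ω
  C: Z = 1/(jωC) = -j/(ω·C) = 0 - j6.8 Ω
Step 3 — Parallel branch: L || C = 1/(1/L + 1/C) = 0 - j6.951 Ω.
Step 4 — Series with R1: Z_total = R1 + (L || C) = 100 - j6.951 Ω = 100.2∠-4.0° Ω.
Step 5 — Power factor: PF = cos(φ) = Re(Z)/|Z| = 100/100.24 = 0.9976.
Step 6 — Type: Im(Z) = -6.951 ⇒ leading (phase φ = -4.0°).

PF = 0.9976 (leading, φ = -4.0°)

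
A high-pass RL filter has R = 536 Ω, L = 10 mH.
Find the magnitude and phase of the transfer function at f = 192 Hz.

Step 1 — Angular frequency: ω = 2π·192 = 1206 rad/s.
Step 2 — Transfer function: H(jω) = jωL/(R + jωL).
Step 3 — Numerator jωL = j·12.06; denominator R + jωL = 536 + j12.06.
Step 4 — H = 0.0005063 + j0.0225.
Step 5 — Magnitude: |H| = 0.0225 (-33.0 dB); phase: φ = 88.7°.

|H| = 0.0225 (-33.0 dB), φ = 88.7°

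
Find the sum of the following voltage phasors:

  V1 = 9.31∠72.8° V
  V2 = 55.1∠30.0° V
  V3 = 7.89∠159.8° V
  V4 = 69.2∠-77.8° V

Step 1 — Convert each phasor to rectangular form:
  V1 = 9.31·(cos(72.8°) + j·sin(72.8°)) = 2.753 + j8.894 V
  V2 = 55.1·(cos(30.0°) + j·sin(30.0°)) = 47.72 + j27.55 V
  V3 = 7.89·(cos(159.8°) + j·sin(159.8°)) = -7.405 + j2.724 V
  V4 = 69.2·(cos(-77.8°) + j·sin(-77.8°)) = 14.62 - j67.64 V
Step 2 — Sum components: V_total = 57.69 - j28.47 V.
Step 3 — Convert to polar: |V_total| = 64.33 V, ∠V_total = -26.3°.

V_total = 64.33∠-26.3° V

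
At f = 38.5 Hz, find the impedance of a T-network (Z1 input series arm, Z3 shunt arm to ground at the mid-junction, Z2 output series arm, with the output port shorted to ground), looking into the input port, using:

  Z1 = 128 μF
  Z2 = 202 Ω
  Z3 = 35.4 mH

Step 1 — Angular frequency: ω = 2π·f = 2π·38.5 = 241.9 rad/s.
Step 2 — Component impedances:
  Z1: Z = 1/(jωC) = -j/(ω·C) = 0 - j32.3 Ω
  Z2: Z = R = 202 Ω
  Z3: Z = jωL = j·241.9·0.0354 = 0 + j8.563 Ω
Step 3 — With the output port shorted to ground, the output series arm Z2 runs from the junction to ground; the shunt arm Z3 also runs from the junction to ground. They appear in parallel: Z3 || Z2 = 0.3624 + j8.548 Ω.
Step 4 — Series with input arm Z1: Z_in = Z1 + (Z3 || Z2) = 0.3624 - j23.75 Ω = 23.75∠-89.1° Ω.

Z = 0.3624 - j23.75 Ω = 23.75∠-89.1° Ω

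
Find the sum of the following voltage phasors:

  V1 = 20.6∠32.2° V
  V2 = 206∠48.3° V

Step 1 — Convert each phasor to rectangular form:
  V1 = 20.6·(cos(32.2°) + j·sin(32.2°)) = 17.43 + j10.98 V
  V2 = 206·(cos(48.3°) + j·sin(48.3°)) = 137 + j153.8 V
Step 2 — Sum components: V_total = 154.5 + j164.8 V.
Step 3 — Convert to polar: |V_total| = 225.9 V, ∠V_total = 46.9°.

V_total = 225.9∠46.9° V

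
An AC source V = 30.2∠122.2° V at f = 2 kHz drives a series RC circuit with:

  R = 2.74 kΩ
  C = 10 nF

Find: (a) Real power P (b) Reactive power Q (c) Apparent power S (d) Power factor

Step 1 — Angular frequency: ω = 2π·f = 2π·2000 = 1.257e+04 rad/s.
Step 2 — Component impedances:
  R: Z = R = 2740 Ω
  C: Z = 1/(jωC) = -j/(ω·C) = 0 - j7958 Ω
Step 3 — Series combination: Z_total = R + C = 2740 - j7958 Ω = 8416∠-71.0° Ω.
Step 4 — Source phasor: V = 30.2∠122.2° V = -16.09 + j25.56 V.
Step 5 — Current: I = V / Z = -0.003493 - j0.0008194 A = 0.003588∠-166.8° A.
Step 6 — Complex power: S = V·I* = 0.03528 - j0.1025 VA.
Step 7 — Real power: P = Re(S) = 0.03528 W.
Step 8 — Reactive power: Q = Im(S) = -0.1025 VAR.
Step 9 — Apparent power: |S| = 0.1084 VA.
Step 10 — Power factor: PF = P/|S| = 0.3256 (leading).

(a) P = 0.03528 W  (b) Q = -0.1025 VAR  (c) S = 0.1084 VA  (d) PF = 0.3256 (leading)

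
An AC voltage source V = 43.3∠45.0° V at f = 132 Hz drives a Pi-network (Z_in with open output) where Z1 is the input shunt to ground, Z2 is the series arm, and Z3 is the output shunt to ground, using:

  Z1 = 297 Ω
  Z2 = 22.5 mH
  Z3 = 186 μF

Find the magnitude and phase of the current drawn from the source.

Step 1 — Angular frequency: ω = 2π·f = 2π·132 = 829.4 rad/s.
Step 2 — Component impedances:
  Z1: Z = R = 297 Ω
  Z2: Z = jωL = j·829.4·0.0225 = 0 + j18.66 Ω
  Z3: Z = 1/(jωC) = -j/(ω·C) = 0 - j6.482 Ω
Step 3 — With open output, the series arm Z2 and the output shunt Z3 appear in series to ground: Z2 + Z3 = 0 + j12.18 Ω.
Step 4 — Parallel with input shunt Z1: Z_in = Z1 || (Z2 + Z3) = 0.4986 + j12.16 Ω = 12.17∠87.7° Ω.
Step 5 — Source phasor: V = 43.3∠45.0° V = 30.62 + j30.62 V.
Step 6 — Ohm's law: I = V / Z_total = (30.62 + j30.62) / (0.4986 + j12.16) = 2.617 - j2.411 A.
Step 7 — Convert to polar: |I| = 3.558 A, ∠I = -42.7°.

I = 3.558∠-42.7° A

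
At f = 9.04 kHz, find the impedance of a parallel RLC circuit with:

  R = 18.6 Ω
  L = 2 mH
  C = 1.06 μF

Step 1 — Angular frequency: ω = 2π·f = 2π·9040 = 5.68e+04 rad/s.
Step 2 — Component impedances:
  R: Z = R = 18.6 Ω
  L: Z = jωL = j·5.68e+04·0.002 = 0 + j113.6 Ω
  C: Z = 1/(jωC) = -j/(ω·C) = 0 - j16.61 Ω
Step 3 — Parallel combination: 1/Z_total = 1/R + 1/L + 1/C; Z_total = 9.717 - j9.291 Ω = 13.44∠-43.7° Ω.

Z = 9.717 - j9.291 Ω = 13.44∠-43.7° Ω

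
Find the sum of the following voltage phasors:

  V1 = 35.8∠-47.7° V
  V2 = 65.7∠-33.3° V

Step 1 — Convert each phasor to rectangular form:
  V1 = 35.8·(cos(-47.7°) + j·sin(-47.7°)) = 24.09 - j26.48 V
  V2 = 65.7·(cos(-33.3°) + j·sin(-33.3°)) = 54.91 - j36.07 V
Step 2 — Sum components: V_total = 79.01 - j62.55 V.
Step 3 — Convert to polar: |V_total| = 100.8 V, ∠V_total = -38.4°.

V_total = 100.8∠-38.4° V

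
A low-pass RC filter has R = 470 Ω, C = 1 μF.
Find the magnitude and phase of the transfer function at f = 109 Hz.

Step 1 — Angular frequency: ω = 2π·109 = 684.9 rad/s.
Step 2 — Transfer function: H(jω) = 1/(1 + jωRC).
Step 3 — Denominator: 1 + jωRC = 1 + j·684.9·470·1e-06 = 1 + j0.3219.
Step 4 — H = 0.9061 - j0.2917.
Step 5 — Magnitude: |H| = 0.9519 (-0.4 dB); phase: φ = -17.8°.

|H| = 0.9519 (-0.4 dB), φ = -17.8°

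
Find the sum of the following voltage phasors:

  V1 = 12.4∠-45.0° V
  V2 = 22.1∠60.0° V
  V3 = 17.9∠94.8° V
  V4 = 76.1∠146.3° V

Step 1 — Convert each phasor to rectangular form:
  V1 = 12.4·(cos(-45.0°) + j·sin(-45.0°)) = 8.768 - j8.768 V
  V2 = 22.1·(cos(60.0°) + j·sin(60.0°)) = 11.05 + j19.14 V
  V3 = 17.9·(cos(94.8°) + j·sin(94.8°)) = -1.498 + j17.84 V
  V4 = 76.1·(cos(146.3°) + j·sin(146.3°)) = -63.31 + j42.22 V
Step 2 — Sum components: V_total = -44.99 + j70.43 V.
Step 3 — Convert to polar: |V_total| = 83.58 V, ∠V_total = 122.6°.

V_total = 83.58∠122.6° V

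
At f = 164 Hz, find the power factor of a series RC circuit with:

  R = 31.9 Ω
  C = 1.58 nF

Step 1 — Angular frequency: ω = 2π·f = 2π·164 = 1030 rad/s.
Step 2 — Component impedances:
  R: Z = R = 31.9 Ω
  C: Z = 1/(jωC) = -j/(ω·C) = 0 - j6.142e+05 Ω
Step 3 — Series combination: Z_total = R + C = 31.9 - j6.142e+05 Ω = 6.142e+05∠-90.0° Ω.
Step 4 — Power factor: PF = cos(φ) = Re(Z)/|Z| = 31.9/6.142e+05 = 5.194e-05.
Step 5 — Type: Im(Z) = -6.142e+05 ⇒ leading (phase φ = -90.0°).

PF = 5.194e-05 (leading, φ = -90.0°)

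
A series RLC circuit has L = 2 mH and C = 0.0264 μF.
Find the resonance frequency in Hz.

Step 1 — Resonance condition Im(Z)=0 gives ω₀ = 1/√(LC).
Step 2 — ω₀ = 1/√(0.002·2.64e-08) = 1.376e+05 rad/s.
Step 3 — f₀ = ω₀/(2π) = 2.19e+04 Hz.

f₀ = 2.19e+04 Hz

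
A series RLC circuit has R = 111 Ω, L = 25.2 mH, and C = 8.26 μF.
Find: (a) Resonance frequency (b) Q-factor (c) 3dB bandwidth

Step 1 — Resonance condition Im(Z)=0 gives ω₀ = 1/√(LC).
Step 2 — ω₀ = 1/√(0.0252·8.26e-06) = 2192 rad/s.
Step 3 — f₀ = ω₀/(2π) = 348.8 Hz.
Step 4 — Series Q: Q = ω₀L/R = 2192·0.0252/111 = 0.4976.
Step 5 — 3dB bandwidth: Δω = ω₀/Q = 4405 rad/s; BW = Δω/(2π) = 701 Hz.

(a) f₀ = 348.8 Hz  (b) Q = 0.4976  (c) BW = 701 Hz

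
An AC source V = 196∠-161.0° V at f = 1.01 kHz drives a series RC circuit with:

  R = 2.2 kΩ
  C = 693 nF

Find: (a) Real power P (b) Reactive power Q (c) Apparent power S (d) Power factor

Step 1 — Angular frequency: ω = 2π·f = 2π·1010 = 6346 rad/s.
Step 2 — Component impedances:
  R: Z = R = 2200 Ω
  C: Z = 1/(jωC) = -j/(ω·C) = 0 - j227.4 Ω
Step 3 — Series combination: Z_total = R + C = 2200 - j227.4 Ω = 2212∠-5.9° Ω.
Step 4 — Source phasor: V = 196∠-161.0° V = -185.3 - j63.81 V.
Step 5 — Current: I = V / Z = -0.08038 - j0.03731 A = 0.08862∠-155.1° A.
Step 6 — Complex power: S = V·I* = 17.28 - j1.786 VA.
Step 7 — Real power: P = Re(S) = 17.28 W.
Step 8 — Reactive power: Q = Im(S) = -1.786 VAR.
Step 9 — Apparent power: |S| = 17.37 VA.
Step 10 — Power factor: PF = P/|S| = 0.9947 (leading).

(a) P = 17.28 W  (b) Q = -1.786 VAR  (c) S = 17.37 VA  (d) PF = 0.9947 (leading)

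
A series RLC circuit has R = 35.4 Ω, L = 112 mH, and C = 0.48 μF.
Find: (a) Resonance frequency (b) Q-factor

Step 1 — Resonance condition Im(Z)=0 gives ω₀ = 1/√(LC).
Step 2 — ω₀ = 1/√(0.112·4.8e-07) = 4313 rad/s.
Step 3 — f₀ = ω₀/(2π) = 686.4 Hz.
Step 4 — Series Q: Q = ω₀L/R = 4313·0.112/35.4 = 13.65.

(a) f₀ = 686.4 Hz  (b) Q = 13.65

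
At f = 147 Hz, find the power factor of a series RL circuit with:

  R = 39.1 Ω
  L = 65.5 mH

Step 1 — Angular frequency: ω = 2π·f = 2π·147 = 923.6 rad/s.
Step 2 — Component impedances:
  R: Z = R = 39.1 Ω
  L: Z = jωL = j·923.6·0.0655 = 0 + j60.5 Ω
Step 3 — Series combination: Z_total = R + L = 39.1 + j60.5 Ω = 72.03∠57.1° Ω.
Step 4 — Power factor: PF = cos(φ) = Re(Z)/|Z| = 39.1/72.03 = 0.5428.
Step 5 — Type: Im(Z) = 60.5 ⇒ lagging (phase φ = 57.1°).

PF = 0.5428 (lagging, φ = 57.1°)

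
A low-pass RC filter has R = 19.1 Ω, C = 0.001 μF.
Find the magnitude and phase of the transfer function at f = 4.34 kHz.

Step 1 — Angular frequency: ω = 2π·4340 = 2.727e+04 rad/s.
Step 2 — Transfer function: H(jω) = 1/(1 + jωRC).
Step 3 — Denominator: 1 + jωRC = 1 + j·2.727e+04·19.1·1e-09 = 1 + j0.0005208.
Step 4 — H = 1 - j0.0005208.
Step 5 — Magnitude: |H| = 1 (-0.0 dB); phase: φ = -0.0°.

|H| = 1 (-0.0 dB), φ = -0.0°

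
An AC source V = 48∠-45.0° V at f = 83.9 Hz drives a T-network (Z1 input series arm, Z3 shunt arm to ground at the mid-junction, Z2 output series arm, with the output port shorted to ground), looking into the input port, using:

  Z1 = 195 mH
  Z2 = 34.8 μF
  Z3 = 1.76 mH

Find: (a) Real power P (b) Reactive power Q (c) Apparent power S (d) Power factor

Step 1 — Angular frequency: ω = 2π·f = 2π·83.9 = 527.2 rad/s.
Step 2 — Component impedances:
  Z1: Z = jωL = j·527.2·0.195 = 0 + j102.8 Ω
  Z2: Z = 1/(jωC) = -j/(ω·C) = 0 - j54.51 Ω
  Z3: Z = jωL = j·527.2·0.00176 = 0 + j0.9278 Ω
Step 3 — With the output port shorted to ground, the output series arm Z2 runs from the junction to ground; the shunt arm Z3 also runs from the junction to ground. They appear in parallel: Z3 || Z2 = 0 + j0.9439 Ω.
Step 4 — Series with input arm Z1: Z_in = Z1 + (Z3 || Z2) = 0 + j103.7 Ω = 103.7∠90.0° Ω.
Step 5 — Source phasor: V = 48∠-45.0° V = 33.94 - j33.94 V.
Step 6 — Current: I = V / Z = -0.3272 - j0.3272 A = 0.4627∠-135.0° A.
Step 7 — Complex power: S = V·I* = 0 + j22.21 VA.
Step 8 — Real power: P = Re(S) = 0 W.
Step 9 — Reactive power: Q = Im(S) = 22.21 VAR.
Step 10 — Apparent power: |S| = 22.21 VA.
Step 11 — Power factor: PF = P/|S| = 0 (lagging).

(a) P = 0 W  (b) Q = 22.21 VAR  (c) S = 22.21 VA  (d) PF = 0 (lagging)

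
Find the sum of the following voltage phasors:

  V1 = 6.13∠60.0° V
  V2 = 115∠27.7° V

Step 1 — Convert each phasor to rectangular form:
  V1 = 6.13·(cos(60.0°) + j·sin(60.0°)) = 3.065 + j5.309 V
  V2 = 115·(cos(27.7°) + j·sin(27.7°)) = 101.8 + j53.46 V
Step 2 — Sum components: V_total = 104.9 + j58.77 V.
Step 3 — Convert to polar: |V_total| = 120.2 V, ∠V_total = 29.3°.

V_total = 120.2∠29.3° V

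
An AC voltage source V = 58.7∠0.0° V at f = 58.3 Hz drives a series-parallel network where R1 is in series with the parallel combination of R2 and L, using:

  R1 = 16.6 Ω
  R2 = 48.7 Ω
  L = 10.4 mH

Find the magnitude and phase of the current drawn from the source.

Step 1 — Angular frequency: ω = 2π·f = 2π·58.3 = 366.3 rad/s.
Step 2 — Component impedances:
  R1: Z = R = 16.6 Ω
  R2: Z = R = 48.7 Ω
  L: Z = jωL = j·366.3·0.0104 = 0 + j3.81 Ω
Step 3 — Parallel branch: R2 || L = 1/(1/R2 + 1/L) = 0.2962 + j3.786 Ω.
Step 4 — Series with R1: Z_total = R1 + (R2 || L) = 16.9 + j3.786 Ω = 17.32∠12.6° Ω.
Step 5 — Source phasor: V = 58.7∠0.0° V = 58.7 V.
Step 6 — Ohm's law: I = V / Z_total = (58.7) / (16.9 + j3.786) = 3.308 - j0.7413 A.
Step 7 — Convert to polar: |I| = 3.39 A, ∠I = -12.6°.

I = 3.39∠-12.6° A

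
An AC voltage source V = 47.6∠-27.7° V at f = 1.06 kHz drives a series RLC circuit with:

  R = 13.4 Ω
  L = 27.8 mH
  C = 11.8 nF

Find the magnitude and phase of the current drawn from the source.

Step 1 — Angular frequency: ω = 2π·f = 2π·1060 = 6660 rad/s.
Step 2 — Component impedances:
  R: Z = R = 13.4 Ω
  L: Z = jωL = j·6660·0.0278 = 0 + j185.2 Ω
  C: Z = 1/(jωC) = -j/(ω·C) = 0 - j1.272e+04 Ω
Step 3 — Series combination: Z_total = R + L + C = 13.4 - j1.254e+04 Ω = 1.254e+04∠-89.9° Ω.
Step 4 — Source phasor: V = 47.6∠-27.7° V = 42.14 - j22.13 V.
Step 5 — Ohm's law: I = V / Z_total = (42.14 - j22.13) / (13.4 - j1.254e+04) = 0.001768 + j0.003359 A.
Step 6 — Convert to polar: |I| = 0.003796 A, ∠I = 62.2°.

I = 0.003796∠62.2° A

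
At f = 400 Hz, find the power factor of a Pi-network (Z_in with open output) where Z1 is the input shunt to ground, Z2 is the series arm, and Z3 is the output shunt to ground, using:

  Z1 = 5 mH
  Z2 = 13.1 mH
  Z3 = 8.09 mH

Step 1 — Angular frequency: ω = 2π·f = 2π·400 = 2513 rad/s.
Step 2 — Component impedances:
  Z1: Z = jωL = j·2513·0.005 = 0 + j12.57 Ω
  Z2: Z = jωL = j·2513·0.0131 = 0 + j32.92 Ω
  Z3: Z = jωL = j·2513·0.00809 = 0 + j20.33 Ω
Step 3 — With open output, the series arm Z2 and the output shunt Z3 appear in series to ground: Z2 + Z3 = 0 + j53.26 Ω.
Step 4 — Parallel with input shunt Z1: Z_in = Z1 || (Z2 + Z3) = 0 + j10.17 Ω = 10.17∠90.0° Ω.
Step 5 — Power factor: PF = cos(φ) = Re(Z)/|Z| = -0/10.17 = -0.
Step 6 — Type: Im(Z) = 10.17 ⇒ lagging (phase φ = 90.0°).

PF = -0 (lagging, φ = 90.0°)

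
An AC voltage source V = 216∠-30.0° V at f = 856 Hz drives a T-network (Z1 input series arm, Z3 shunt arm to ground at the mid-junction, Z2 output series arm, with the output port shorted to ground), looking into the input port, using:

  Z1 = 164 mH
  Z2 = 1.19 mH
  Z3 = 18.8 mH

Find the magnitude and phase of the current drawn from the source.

Step 1 — Angular frequency: ω = 2π·f = 2π·856 = 5378 rad/s.
Step 2 — Component impedances:
  Z1: Z = jωL = j·5378·0.164 = 0 + j882.1 Ω
  Z2: Z = jωL = j·5378·0.00119 = 0 + j6.4 Ω
  Z3: Z = jωL = j·5378·0.0188 = 0 + j101.1 Ω
Step 3 — With the output port shorted to ground, the output series arm Z2 runs from the junction to ground; the shunt arm Z3 also runs from the junction to ground. They appear in parallel: Z3 || Z2 = 0 + j6.019 Ω.
Step 4 — Series with input arm Z1: Z_in = Z1 + (Z3 || Z2) = 0 + j888.1 Ω = 888.1∠90.0° Ω.
Step 5 — Source phasor: V = 216∠-30.0° V = 187.1 - j108 V.
Step 6 — Ohm's law: I = V / Z_total = (187.1 - j108) / (0 + j888.1) = -0.1216 - j0.2106 A.
Step 7 — Convert to polar: |I| = 0.2432 A, ∠I = -120.0°.

I = 0.2432∠-120.0° A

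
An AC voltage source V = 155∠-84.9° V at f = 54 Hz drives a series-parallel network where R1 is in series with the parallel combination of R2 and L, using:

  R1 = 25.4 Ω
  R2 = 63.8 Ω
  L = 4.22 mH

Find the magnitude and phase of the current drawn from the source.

Step 1 — Angular frequency: ω = 2π·f = 2π·54 = 339.3 rad/s.
Step 2 — Component impedances:
  R1: Z = R = 25.4 Ω
  R2: Z = R = 63.8 Ω
  L: Z = jωL = j·339.3·0.00422 = 0 + j1.432 Ω
Step 3 — Parallel branch: R2 || L = 1/(1/R2 + 1/L) = 0.03212 + j1.431 Ω.
Step 4 — Series with R1: Z_total = R1 + (R2 || L) = 25.43 + j1.431 Ω = 25.47∠3.2° Ω.
Step 5 — Source phasor: V = 155∠-84.9° V = 13.78 - j154.4 V.
Step 6 — Ohm's law: I = V / Z_total = (13.78 - j154.4) / (25.43 + j1.431) = 0.1996 - j6.082 A.
Step 7 — Convert to polar: |I| = 6.085 A, ∠I = -88.1°.

I = 6.085∠-88.1° A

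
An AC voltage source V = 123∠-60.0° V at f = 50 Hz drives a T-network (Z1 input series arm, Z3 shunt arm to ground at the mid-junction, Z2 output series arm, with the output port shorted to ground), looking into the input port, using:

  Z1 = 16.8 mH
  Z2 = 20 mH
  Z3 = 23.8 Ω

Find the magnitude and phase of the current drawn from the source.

Step 1 — Angular frequency: ω = 2π·f = 2π·50 = 314.2 rad/s.
Step 2 — Component impedances:
  Z1: Z = jωL = j·314.2·0.0168 = 0 + j5.278 Ω
  Z2: Z = jωL = j·314.2·0.02 = 0 + j6.283 Ω
  Z3: Z = R = 23.8 Ω
Step 3 — With the output port shorted to ground, the output series arm Z2 runs from the junction to ground; the shunt arm Z3 also runs from the junction to ground. They appear in parallel: Z3 || Z2 = 1.551 + j5.874 Ω.
Step 4 — Series with input arm Z1: Z_in = Z1 + (Z3 || Z2) = 1.551 + j11.15 Ω = 11.26∠82.1° Ω.
Step 5 — Source phasor: V = 123∠-60.0° V = 61.5 - j106.5 V.
Step 6 — Ohm's law: I = V / Z_total = (61.5 - j106.5) / (1.551 + j11.15) = -8.619 - j6.713 A.
Step 7 — Convert to polar: |I| = 10.92 A, ∠I = -142.1°.

I = 10.92∠-142.1° A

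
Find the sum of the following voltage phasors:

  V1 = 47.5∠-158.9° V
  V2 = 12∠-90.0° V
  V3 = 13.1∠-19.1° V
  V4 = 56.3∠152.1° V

Step 1 — Convert each phasor to rectangular form:
  V1 = 47.5·(cos(-158.9°) + j·sin(-158.9°)) = -44.32 - j17.1 V
  V2 = 12·(cos(-90.0°) + j·sin(-90.0°)) = 0 - j12 V
  V3 = 13.1·(cos(-19.1°) + j·sin(-19.1°)) = 12.38 - j4.287 V
  V4 = 56.3·(cos(152.1°) + j·sin(152.1°)) = -49.76 + j26.34 V
Step 2 — Sum components: V_total = -81.69 - j7.042 V.
Step 3 — Convert to polar: |V_total| = 82 V, ∠V_total = -175.1°.

V_total = 82∠-175.1° V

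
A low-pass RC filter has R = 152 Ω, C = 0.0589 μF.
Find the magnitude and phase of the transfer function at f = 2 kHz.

Step 1 — Angular frequency: ω = 2π·2000 = 1.257e+04 rad/s.
Step 2 — Transfer function: H(jω) = 1/(1 + jωRC).
Step 3 — Denominator: 1 + jωRC = 1 + j·1.257e+04·152·5.89e-08 = 1 + j0.1125.
Step 4 — H = 0.9875 - j0.1111.
Step 5 — Magnitude: |H| = 0.9937 (-0.1 dB); phase: φ = -6.4°.

|H| = 0.9937 (-0.1 dB), φ = -6.4°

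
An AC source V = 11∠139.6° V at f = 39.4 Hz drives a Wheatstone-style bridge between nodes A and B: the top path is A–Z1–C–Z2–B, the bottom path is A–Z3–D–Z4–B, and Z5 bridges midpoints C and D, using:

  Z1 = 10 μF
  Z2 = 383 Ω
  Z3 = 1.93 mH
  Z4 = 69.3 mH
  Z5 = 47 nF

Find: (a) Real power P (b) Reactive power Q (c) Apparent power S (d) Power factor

Step 1 — Angular frequency: ω = 2π·f = 2π·39.4 = 247.6 rad/s.
Step 2 — Component impedances:
  Z1: Z = 1/(jωC) = -j/(ω·C) = 0 - j403.9 Ω
  Z2: Z = R = 383 Ω
  Z3: Z = jωL = j·247.6·0.00193 = 0 + j0.4778 Ω
  Z4: Z = jωL = j·247.6·0.0693 = 0 + j17.16 Ω
  Z5: Z = 1/(jωC) = -j/(ω·C) = 0 - j8.595e+04 Ω
Step 3 — Bridge requires nodal analysis (the Z5 bridge couples midpoints C and D, so the two paths cannot be reduced to a simple series/parallel combination). Setting node B to ground and injecting 1 A at node A, the 3-node admittance system at A, C, D solves to V_A = Z_AB = 0.4043 + j18.04 Ω = 18.04∠88.7° Ω.
Step 4 — Source phasor: V = 11∠139.6° V = -8.377 + j7.129 V.
Step 5 — Current: I = V / Z = 0.3846 + j0.473 A = 0.6096∠50.9° A.
Step 6 — Complex power: S = V·I* = 0.1503 + j6.704 VA.
Step 7 — Real power: P = Re(S) = 0.1503 W.
Step 8 — Reactive power: Q = Im(S) = 6.704 VAR.
Step 9 — Apparent power: |S| = 6.706 VA.
Step 10 — Power factor: PF = P/|S| = 0.02241 (lagging).

(a) P = 0.1503 W  (b) Q = 6.704 VAR  (c) S = 6.706 VA  (d) PF = 0.02241 (lagging)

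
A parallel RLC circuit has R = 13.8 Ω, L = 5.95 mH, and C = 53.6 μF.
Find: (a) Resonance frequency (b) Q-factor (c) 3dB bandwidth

Step 1 — Resonance: ω₀ = 1/√(LC) = 1/√(0.00595·5.36e-05) = 1771 rad/s.
Step 2 — f₀ = ω₀/(2π) = 281.8 Hz.
Step 3 — Parallel Q: Q = R/(ω₀L) = 13.8/(1771·0.00595) = 1.31.
Step 4 — Bandwidth: Δω = ω₀/Q = 1352 rad/s; BW = Δω/(2π) = 215.2 Hz.

(a) f₀ = 281.8 Hz  (b) Q = 1.31  (c) BW = 215.2 Hz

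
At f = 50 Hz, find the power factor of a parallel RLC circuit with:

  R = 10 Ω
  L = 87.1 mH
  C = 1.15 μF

Step 1 — Angular frequency: ω = 2π·f = 2π·50 = 314.2 rad/s.
Step 2 — Component impedances:
  R: Z = R = 10 Ω
  L: Z = jωL = j·314.2·0.0871 = 0 + j27.36 Ω
  C: Z = 1/(jωC) = -j/(ω·C) = 0 - j2768 Ω
Step 3 — Parallel combination: 1/Z_total = 1/R + 1/L + 1/C; Z_total = 8.842 + j3.199 Ω = 9.403∠19.9° Ω.
Step 4 — Power factor: PF = cos(φ) = Re(Z)/|Z| = 8.842/9.403 = 0.9403.
Step 5 — Type: Im(Z) = 3.199 ⇒ lagging (phase φ = 19.9°).

PF = 0.9403 (lagging, φ = 19.9°)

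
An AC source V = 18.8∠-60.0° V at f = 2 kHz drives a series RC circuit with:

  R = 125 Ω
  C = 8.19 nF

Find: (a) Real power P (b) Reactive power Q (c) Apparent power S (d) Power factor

Step 1 — Angular frequency: ω = 2π·f = 2π·2000 = 1.257e+04 rad/s.
Step 2 — Component impedances:
  R: Z = R = 125 Ω
  C: Z = 1/(jωC) = -j/(ω·C) = 0 - j9716 Ω
Step 3 — Series combination: Z_total = R + C = 125 - j9716 Ω = 9717∠-89.3° Ω.
Step 4 — Source phasor: V = 18.8∠-60.0° V = 9.4 - j16.28 V.
Step 5 — Current: I = V / Z = 0.001688 + j0.0009457 A = 0.001935∠29.3° A.
Step 6 — Complex power: S = V·I* = 0.0004679 - j0.03637 VA.
Step 7 — Real power: P = Re(S) = 0.0004679 W.
Step 8 — Reactive power: Q = Im(S) = -0.03637 VAR.
Step 9 — Apparent power: |S| = 0.03637 VA.
Step 10 — Power factor: PF = P/|S| = 0.01286 (leading).

(a) P = 0.0004679 W  (b) Q = -0.03637 VAR  (c) S = 0.03637 VA  (d) PF = 0.01286 (leading)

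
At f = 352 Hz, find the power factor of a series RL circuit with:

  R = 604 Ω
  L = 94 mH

Step 1 — Angular frequency: ω = 2π·f = 2π·352 = 2212 rad/s.
Step 2 — Component impedances:
  R: Z = R = 604 Ω
  L: Z = jωL = j·2212·0.094 = 0 + j207.9 Ω
Step 3 — Series combination: Z_total = R + L = 604 + j207.9 Ω = 638.8∠19.0° Ω.
Step 4 — Power factor: PF = cos(φ) = Re(Z)/|Z| = 604/638.78 = 0.9456.
Step 5 — Type: Im(Z) = 207.9 ⇒ lagging (phase φ = 19.0°).

PF = 0.9456 (lagging, φ = 19.0°)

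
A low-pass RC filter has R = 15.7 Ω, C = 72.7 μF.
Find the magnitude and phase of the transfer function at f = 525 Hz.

Step 1 — Angular frequency: ω = 2π·525 = 3299 rad/s.
Step 2 — Transfer function: H(jω) = 1/(1 + jωRC).
Step 3 — Denominator: 1 + jωRC = 1 + j·3299·15.7·7.27e-05 = 1 + j3.765.
Step 4 — H = 0.06589 - j0.2481.
Step 5 — Magnitude: |H| = 0.2567 (-11.8 dB); phase: φ = -75.1°.

|H| = 0.2567 (-11.8 dB), φ = -75.1°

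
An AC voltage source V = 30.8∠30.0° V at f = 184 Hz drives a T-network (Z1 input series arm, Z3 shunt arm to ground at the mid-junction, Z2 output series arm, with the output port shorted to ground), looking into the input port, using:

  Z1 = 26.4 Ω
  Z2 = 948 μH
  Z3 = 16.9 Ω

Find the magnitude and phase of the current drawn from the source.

Step 1 — Angular frequency: ω = 2π·f = 2π·184 = 1156 rad/s.
Step 2 — Component impedances:
  Z1: Z = R = 26.4 Ω
  Z2: Z = jωL = j·1156·0.000948 = 0 + j1.096 Ω
  Z3: Z = R = 16.9 Ω
Step 3 — With the output port shorted to ground, the output series arm Z2 runs from the junction to ground; the shunt arm Z3 also runs from the junction to ground. They appear in parallel: Z3 || Z2 = 0.07078 + j1.091 Ω.
Step 4 — Series with input arm Z1: Z_in = Z1 + (Z3 || Z2) = 26.47 + j1.091 Ω = 26.49∠2.4° Ω.
Step 5 — Source phasor: V = 30.8∠30.0° V = 26.67 + j15.4 V.
Step 6 — Ohm's law: I = V / Z_total = (26.67 + j15.4) / (26.47 + j1.091) = 1.03 + j0.5393 A.
Step 7 — Convert to polar: |I| = 1.163 A, ∠I = 27.6°.

I = 1.163∠27.6° A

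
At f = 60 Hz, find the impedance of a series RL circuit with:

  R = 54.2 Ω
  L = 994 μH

Step 1 — Angular frequency: ω = 2π·f = 2π·60 = 377 rad/s.
Step 2 — Component impedances:
  R: Z = R = 54.2 Ω
  L: Z = jωL = j·377·0.000994 = 0 + j0.3747 Ω
Step 3 — Series combination: Z_total = R + L = 54.2 + j0.3747 Ω = 54.2∠0.4° Ω.

Z = 54.2 + j0.3747 Ω = 54.2∠0.4° Ω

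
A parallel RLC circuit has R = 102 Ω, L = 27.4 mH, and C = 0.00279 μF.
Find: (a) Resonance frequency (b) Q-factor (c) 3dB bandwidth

Step 1 — Resonance: ω₀ = 1/√(LC) = 1/√(0.0274·2.79e-09) = 1.144e+05 rad/s.
Step 2 — f₀ = ω₀/(2π) = 1.82e+04 Hz.
Step 3 — Parallel Q: Q = R/(ω₀L) = 102/(1.144e+05·0.0274) = 0.03255.
Step 4 — Bandwidth: Δω = ω₀/Q = 3.514e+06 rad/s; BW = Δω/(2π) = 5.593e+05 Hz.

(a) f₀ = 1.82e+04 Hz  (b) Q = 0.03255  (c) BW = 5.593e+05 Hz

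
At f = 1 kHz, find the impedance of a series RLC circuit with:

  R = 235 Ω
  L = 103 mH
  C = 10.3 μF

Step 1 — Angular frequency: ω = 2π·f = 2π·1000 = 6283 rad/s.
Step 2 — Component impedances:
  R: Z = R = 235 Ω
  L: Z = jωL = j·6283·0.103 = 0 + j647.2 Ω
  C: Z = 1/(jωC) = -j/(ω·C) = 0 - j15.45 Ω
Step 3 — Series combination: Z_total = R + L + C = 235 + j631.7 Ω = 674∠69.6° Ω.

Z = 235 + j631.7 Ω = 674∠69.6° Ω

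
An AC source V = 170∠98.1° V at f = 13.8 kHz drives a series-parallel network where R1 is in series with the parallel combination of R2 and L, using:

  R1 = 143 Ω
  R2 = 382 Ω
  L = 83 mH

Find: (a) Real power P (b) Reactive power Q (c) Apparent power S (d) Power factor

Step 1 — Angular frequency: ω = 2π·f = 2π·1.38e+04 = 8.671e+04 rad/s.
Step 2 — Component impedances:
  R1: Z = R = 143 Ω
  R2: Z = R = 382 Ω
  L: Z = jωL = j·8.671e+04·0.083 = 0 + j7197 Ω
Step 3 — Parallel branch: R2 || L = 1/(1/R2 + 1/L) = 380.9 + j20.22 Ω.
Step 4 — Series with R1: Z_total = R1 + (R2 || L) = 523.9 + j20.22 Ω = 524.3∠2.2° Ω.
Step 5 — Source phasor: V = 170∠98.1° V = -23.95 + j168.3 V.
Step 6 — Current: I = V / Z = -0.03327 + j0.3225 A = 0.3242∠95.9° A.
Step 7 — Complex power: S = V·I* = 55.08 + j2.126 VA.
Step 8 — Real power: P = Re(S) = 55.08 W.
Step 9 — Reactive power: Q = Im(S) = 2.126 VAR.
Step 10 — Apparent power: |S| = 55.12 VA.
Step 11 — Power factor: PF = P/|S| = 0.9993 (lagging).

(a) P = 55.08 W  (b) Q = 2.126 VAR  (c) S = 55.12 VA  (d) PF = 0.9993 (lagging)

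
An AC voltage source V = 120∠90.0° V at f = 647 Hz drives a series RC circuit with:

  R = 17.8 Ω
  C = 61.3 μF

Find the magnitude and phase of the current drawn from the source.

Step 1 — Angular frequency: ω = 2π·f = 2π·647 = 4065 rad/s.
Step 2 — Component impedances:
  R: Z = R = 17.8 Ω
  C: Z = 1/(jωC) = -j/(ω·C) = 0 - j4.013 Ω
Step 3 — Series combination: Z_total = R + C = 17.8 - j4.013 Ω = 18.25∠-12.7° Ω.
Step 4 — Source phasor: V = 120∠90.0° V = 0 + j120 V.
Step 5 — Ohm's law: I = V / Z_total = (0 + j120) / (17.8 - j4.013) = -1.446 + j6.416 A.
Step 6 — Convert to polar: |I| = 6.577 A, ∠I = 102.7°.

I = 6.577∠102.7° A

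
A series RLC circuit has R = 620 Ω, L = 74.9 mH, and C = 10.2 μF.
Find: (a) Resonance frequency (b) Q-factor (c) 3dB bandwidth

Step 1 — Resonance: ω₀ = 1/√(LC) = 1/√(0.0749·1.02e-05) = 1144 rad/s.
Step 2 — f₀ = ω₀/(2π) = 182.1 Hz.
Step 3 — Series Q: Q = ω₀L/R = 1144·0.0749/620 = 0.1382.
Step 4 — Bandwidth: Δω = ω₀/Q = 8278 rad/s; BW = Δω/(2π) = 1317 Hz.

(a) f₀ = 182.1 Hz  (b) Q = 0.1382  (c) BW = 1317 Hz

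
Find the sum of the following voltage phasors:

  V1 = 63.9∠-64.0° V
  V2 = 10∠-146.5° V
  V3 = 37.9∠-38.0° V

Step 1 — Convert each phasor to rectangular form:
  V1 = 63.9·(cos(-64.0°) + j·sin(-64.0°)) = 28.01 - j57.43 V
  V2 = 10·(cos(-146.5°) + j·sin(-146.5°)) = -8.339 - j5.519 V
  V3 = 37.9·(cos(-38.0°) + j·sin(-38.0°)) = 29.87 - j23.33 V
Step 2 — Sum components: V_total = 49.54 - j86.29 V.
Step 3 — Convert to polar: |V_total| = 99.5 V, ∠V_total = -60.1°.

V_total = 99.5∠-60.1° V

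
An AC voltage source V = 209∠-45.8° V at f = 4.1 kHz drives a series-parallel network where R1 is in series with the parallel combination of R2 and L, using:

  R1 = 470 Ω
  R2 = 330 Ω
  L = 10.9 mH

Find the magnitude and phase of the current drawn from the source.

Step 1 — Angular frequency: ω = 2π·f = 2π·4100 = 2.576e+04 rad/s.
Step 2 — Component impedances:
  R1: Z = R = 470 Ω
  R2: Z = R = 330 Ω
  L: Z = jωL = j·2.576e+04·0.0109 = 0 + j280.8 Ω
Step 3 — Parallel branch: R2 || L = 1/(1/R2 + 1/L) = 138.6 + j162.9 Ω.
Step 4 — Series with R1: Z_total = R1 + (R2 || L) = 608.6 + j162.9 Ω = 630∠15.0° Ω.
Step 5 — Source phasor: V = 209∠-45.8° V = 145.7 - j149.8 V.
Step 6 — Ohm's law: I = V / Z_total = (145.7 - j149.8) / (608.6 + j162.9) = 0.1619 - j0.2895 A.
Step 7 — Convert to polar: |I| = 0.3317 A, ∠I = -60.8°.

I = 0.3317∠-60.8° A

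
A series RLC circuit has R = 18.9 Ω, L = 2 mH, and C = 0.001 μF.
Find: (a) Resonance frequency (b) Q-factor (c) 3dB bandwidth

Step 1 — Resonance: ω₀ = 1/√(LC) = 1/√(0.002·1e-09) = 7.071e+05 rad/s.
Step 2 — f₀ = ω₀/(2π) = 1.125e+05 Hz.
Step 3 — Series Q: Q = ω₀L/R = 7.071e+05·0.002/18.9 = 74.83.
Step 4 — Bandwidth: Δω = ω₀/Q = 9450 rad/s; BW = Δω/(2π) = 1504 Hz.

(a) f₀ = 1.125e+05 Hz  (b) Q = 74.83  (c) BW = 1504 Hz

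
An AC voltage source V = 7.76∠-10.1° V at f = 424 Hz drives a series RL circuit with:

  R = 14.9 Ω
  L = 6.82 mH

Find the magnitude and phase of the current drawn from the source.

Step 1 — Angular frequency: ω = 2π·f = 2π·424 = 2664 rad/s.
Step 2 — Component impedances:
  R: Z = R = 14.9 Ω
  L: Z = jωL = j·2664·0.00682 = 0 + j18.17 Ω
Step 3 — Series combination: Z_total = R + L = 14.9 + j18.17 Ω = 23.5∠50.6° Ω.
Step 4 — Source phasor: V = 7.76∠-10.1° V = 7.64 - j1.361 V.
Step 5 — Ohm's law: I = V / Z_total = (7.64 - j1.361) / (14.9 + j18.17) = 0.1614 - j0.2881 A.
Step 6 — Convert to polar: |I| = 0.3303 A, ∠I = -60.7°.

I = 0.3303∠-60.7° A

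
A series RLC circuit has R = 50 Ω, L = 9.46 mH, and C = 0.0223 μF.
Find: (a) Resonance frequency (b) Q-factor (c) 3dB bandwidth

Step 1 — Resonance condition Im(Z)=0 gives ω₀ = 1/√(LC).
Step 2 — ω₀ = 1/√(0.00946·2.23e-08) = 6.885e+04 rad/s.
Step 3 — f₀ = ω₀/(2π) = 1.096e+04 Hz.
Step 4 — Series Q: Q = ω₀L/R = 6.885e+04·0.00946/50 = 13.03.
Step 5 — 3dB bandwidth: Δω = ω₀/Q = 5285 rad/s; BW = Δω/(2π) = 841.2 Hz.

(a) f₀ = 1.096e+04 Hz  (b) Q = 13.03  (c) BW = 841.2 Hz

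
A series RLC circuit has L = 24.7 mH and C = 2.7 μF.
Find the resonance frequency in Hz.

Step 1 — Resonance condition Im(Z)=0 gives ω₀ = 1/√(LC).
Step 2 — ω₀ = 1/√(0.0247·2.7e-06) = 3872 rad/s.
Step 3 — f₀ = ω₀/(2π) = 616.3 Hz.

f₀ = 616.3 Hz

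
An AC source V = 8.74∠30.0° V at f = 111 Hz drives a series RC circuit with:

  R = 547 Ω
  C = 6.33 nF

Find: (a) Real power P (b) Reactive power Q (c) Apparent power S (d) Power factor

Step 1 — Angular frequency: ω = 2π·f = 2π·111 = 697.4 rad/s.
Step 2 — Component impedances:
  R: Z = R = 547 Ω
  C: Z = 1/(jωC) = -j/(ω·C) = 0 - j2.265e+05 Ω
Step 3 — Series combination: Z_total = R + C = 547 - j2.265e+05 Ω = 2.265e+05∠-89.9° Ω.
Step 4 — Source phasor: V = 8.74∠30.0° V = 7.569 + j4.37 V.
Step 5 — Current: I = V / Z = -1.921e-05 + j3.346e-05 A = 3.858e-05∠119.9° A.
Step 6 — Complex power: S = V·I* = 8.144e-07 - j0.0003372 VA.
Step 7 — Real power: P = Re(S) = 8.144e-07 W.
Step 8 — Reactive power: Q = Im(S) = -0.0003372 VAR.
Step 9 — Apparent power: |S| = 0.0003372 VA.
Step 10 — Power factor: PF = P/|S| = 0.002415 (leading).

(a) P = 8.144e-07 W  (b) Q = -0.0003372 VAR  (c) S = 0.0003372 VA  (d) PF = 0.002415 (leading)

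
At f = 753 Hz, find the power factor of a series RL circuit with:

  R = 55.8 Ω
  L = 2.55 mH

Step 1 — Angular frequency: ω = 2π·f = 2π·753 = 4731 rad/s.
Step 2 — Component impedances:
  R: Z = R = 55.8 Ω
  L: Z = jωL = j·4731·0.00255 = 0 + j12.06 Ω
Step 3 — Series combination: Z_total = R + L = 55.8 + j12.06 Ω = 57.09∠12.2° Ω.
Step 4 — Power factor: PF = cos(φ) = Re(Z)/|Z| = 55.8/57.09 = 0.9774.
Step 5 — Type: Im(Z) = 12.06 ⇒ lagging (phase φ = 12.2°).

PF = 0.9774 (lagging, φ = 12.2°)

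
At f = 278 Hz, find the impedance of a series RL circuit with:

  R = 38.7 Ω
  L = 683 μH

Step 1 — Angular frequency: ω = 2π·f = 2π·278 = 1747 rad/s.
Step 2 — Component impedances:
  R: Z = R = 38.7 Ω
  L: Z = jωL = j·1747·0.000683 = 0 + j1.193 Ω
Step 3 — Series combination: Z_total = R + L = 38.7 + j1.193 Ω = 38.72∠1.8° Ω.

Z = 38.7 + j1.193 Ω = 38.72∠1.8° Ω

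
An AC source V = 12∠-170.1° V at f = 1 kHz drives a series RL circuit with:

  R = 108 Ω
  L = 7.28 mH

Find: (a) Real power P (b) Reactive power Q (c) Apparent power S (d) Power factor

Step 1 — Angular frequency: ω = 2π·f = 2π·1000 = 6283 rad/s.
Step 2 — Component impedances:
  R: Z = R = 108 Ω
  L: Z = jωL = j·6283·0.00728 = 0 + j45.74 Ω
Step 3 — Series combination: Z_total = R + L = 108 + j45.74 Ω = 117.3∠23.0° Ω.
Step 4 — Source phasor: V = 12∠-170.1° V = -11.82 - j2.063 V.
Step 5 — Current: I = V / Z = -0.09967 + j0.02311 A = 0.1023∠166.9° A.
Step 6 — Complex power: S = V·I* = 1.131 + j0.4788 VA.
Step 7 — Real power: P = Re(S) = 1.131 W.
Step 8 — Reactive power: Q = Im(S) = 0.4788 VAR.
Step 9 — Apparent power: |S| = 1.228 VA.
Step 10 — Power factor: PF = P/|S| = 0.9208 (lagging).

(a) P = 1.131 W  (b) Q = 0.4788 VAR  (c) S = 1.228 VA  (d) PF = 0.9208 (lagging)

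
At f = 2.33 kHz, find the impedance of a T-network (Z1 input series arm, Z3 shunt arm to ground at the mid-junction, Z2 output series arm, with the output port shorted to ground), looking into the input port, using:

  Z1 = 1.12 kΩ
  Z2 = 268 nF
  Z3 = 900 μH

Step 1 — Angular frequency: ω = 2π·f = 2π·2330 = 1.464e+04 rad/s.
Step 2 — Component impedances:
  Z1: Z = R = 1120 Ω
  Z2: Z = 1/(jωC) = -j/(ω·C) = 0 - j254.9 Ω
  Z3: Z = jωL = j·1.464e+04·0.0009 = 0 + j13.18 Ω
Step 3 — With the output port shorted to ground, the output series arm Z2 runs from the junction to ground; the shunt arm Z3 also runs from the junction to ground. They appear in parallel: Z3 || Z2 = 0 + j13.89 Ω.
Step 4 — Series with input arm Z1: Z_in = Z1 + (Z3 || Z2) = 1120 + j13.89 Ω = 1120∠0.7° Ω.

Z = 1120 + j13.89 Ω = 1120∠0.7° Ω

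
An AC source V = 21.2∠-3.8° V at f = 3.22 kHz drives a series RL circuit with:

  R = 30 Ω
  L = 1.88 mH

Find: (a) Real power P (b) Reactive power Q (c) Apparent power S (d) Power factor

Step 1 — Angular frequency: ω = 2π·f = 2π·3220 = 2.023e+04 rad/s.
Step 2 — Component impedances:
  R: Z = R = 30 Ω
  L: Z = jωL = j·2.023e+04·0.00188 = 0 + j38.04 Ω
Step 3 — Series combination: Z_total = R + L = 30 + j38.04 Ω = 48.44∠51.7° Ω.
Step 4 — Source phasor: V = 21.2∠-3.8° V = 21.15 - j1.405 V.
Step 5 — Current: I = V / Z = 0.2476 - j0.3608 A = 0.4376∠-55.5° A.
Step 6 — Complex power: S = V·I* = 5.746 + j7.285 VA.
Step 7 — Real power: P = Re(S) = 5.746 W.
Step 8 — Reactive power: Q = Im(S) = 7.285 VAR.
Step 9 — Apparent power: |S| = 9.278 VA.
Step 10 — Power factor: PF = P/|S| = 0.6193 (lagging).

(a) P = 5.746 W  (b) Q = 7.285 VAR  (c) S = 9.278 VA  (d) PF = 0.6193 (lagging)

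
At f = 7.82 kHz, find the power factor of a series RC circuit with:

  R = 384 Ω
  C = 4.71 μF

Step 1 — Angular frequency: ω = 2π·f = 2π·7820 = 4.913e+04 rad/s.
Step 2 — Component impedances:
  R: Z = R = 384 Ω
  C: Z = 1/(jωC) = -j/(ω·C) = 0 - j4.321 Ω
Step 3 — Series combination: Z_total = R + C = 384 - j4.321 Ω = 384∠-0.6° Ω.
Step 4 — Power factor: PF = cos(φ) = Re(Z)/|Z| = 384/384.02 = 0.9999.
Step 5 — Type: Im(Z) = -4.321 ⇒ leading (phase φ = -0.6°).

PF = 0.9999 (leading, φ = -0.6°)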